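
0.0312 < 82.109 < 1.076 False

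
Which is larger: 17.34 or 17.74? 17.74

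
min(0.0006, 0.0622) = 0.0006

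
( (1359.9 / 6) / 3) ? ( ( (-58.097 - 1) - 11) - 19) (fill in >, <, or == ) >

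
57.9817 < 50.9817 False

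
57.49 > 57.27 True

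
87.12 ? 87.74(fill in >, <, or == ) <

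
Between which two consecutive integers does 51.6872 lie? 51 and 52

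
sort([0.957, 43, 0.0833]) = [0.0833, 0.957, 43]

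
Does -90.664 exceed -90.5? No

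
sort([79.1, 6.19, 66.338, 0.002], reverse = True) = [79.1, 66.338, 6.19, 0.002]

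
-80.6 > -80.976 True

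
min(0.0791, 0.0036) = 0.0036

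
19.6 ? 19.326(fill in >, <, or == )>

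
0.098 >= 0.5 False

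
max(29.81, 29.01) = 29.81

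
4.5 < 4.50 False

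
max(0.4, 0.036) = 0.4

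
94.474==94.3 False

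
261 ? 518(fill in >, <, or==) <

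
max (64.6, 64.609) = 64.609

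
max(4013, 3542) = 4013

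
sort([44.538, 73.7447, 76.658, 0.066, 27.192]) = [0.066, 27.192, 44.538, 73.7447, 76.658]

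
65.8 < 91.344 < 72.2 False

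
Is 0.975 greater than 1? No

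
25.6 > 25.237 True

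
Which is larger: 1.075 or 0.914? 1.075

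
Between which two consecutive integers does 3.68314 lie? 3 and 4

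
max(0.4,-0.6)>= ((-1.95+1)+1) True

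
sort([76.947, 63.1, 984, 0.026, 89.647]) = [0.026, 63.1, 76.947, 89.647, 984]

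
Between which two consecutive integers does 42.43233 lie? 42 and 43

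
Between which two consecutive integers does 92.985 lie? 92 and 93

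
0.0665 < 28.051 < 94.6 True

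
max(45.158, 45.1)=45.158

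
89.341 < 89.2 False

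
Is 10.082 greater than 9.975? Yes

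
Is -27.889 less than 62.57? Yes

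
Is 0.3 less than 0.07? No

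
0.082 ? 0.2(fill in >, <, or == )<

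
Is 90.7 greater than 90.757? No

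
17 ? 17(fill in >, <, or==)==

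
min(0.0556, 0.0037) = 0.0037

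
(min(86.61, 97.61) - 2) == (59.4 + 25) False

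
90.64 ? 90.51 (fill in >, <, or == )>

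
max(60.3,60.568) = 60.568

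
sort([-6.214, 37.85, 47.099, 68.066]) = [-6.214, 37.85, 47.099, 68.066]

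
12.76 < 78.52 True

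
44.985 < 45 True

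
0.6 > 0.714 False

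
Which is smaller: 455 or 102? 102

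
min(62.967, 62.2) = 62.2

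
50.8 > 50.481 True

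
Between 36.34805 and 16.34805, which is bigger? 36.34805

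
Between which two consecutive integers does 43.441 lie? 43 and 44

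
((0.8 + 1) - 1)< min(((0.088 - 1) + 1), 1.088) False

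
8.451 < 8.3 False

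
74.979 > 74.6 True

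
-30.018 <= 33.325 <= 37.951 True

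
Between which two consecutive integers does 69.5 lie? 69 and 70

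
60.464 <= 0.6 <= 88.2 False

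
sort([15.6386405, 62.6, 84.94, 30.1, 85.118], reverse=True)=[85.118, 84.94, 62.6, 30.1, 15.6386405]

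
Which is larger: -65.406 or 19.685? 19.685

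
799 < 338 False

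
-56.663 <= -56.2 True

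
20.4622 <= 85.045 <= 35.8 False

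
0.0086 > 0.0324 False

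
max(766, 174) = 766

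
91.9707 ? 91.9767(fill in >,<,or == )<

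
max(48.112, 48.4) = 48.4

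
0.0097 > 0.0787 False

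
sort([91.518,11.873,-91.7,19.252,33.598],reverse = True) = [91.518,33.598,19.252,11.873,-91.7]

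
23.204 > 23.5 False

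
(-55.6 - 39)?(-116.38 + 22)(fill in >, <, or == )<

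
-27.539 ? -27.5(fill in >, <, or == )<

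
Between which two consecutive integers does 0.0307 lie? 0 and 1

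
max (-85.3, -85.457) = -85.3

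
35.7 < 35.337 False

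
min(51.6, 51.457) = 51.457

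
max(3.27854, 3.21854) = 3.27854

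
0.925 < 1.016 True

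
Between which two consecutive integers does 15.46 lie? 15 and 16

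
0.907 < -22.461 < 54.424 False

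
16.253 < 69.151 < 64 False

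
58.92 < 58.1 False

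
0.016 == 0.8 False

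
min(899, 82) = 82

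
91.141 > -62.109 True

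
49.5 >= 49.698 False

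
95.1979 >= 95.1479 True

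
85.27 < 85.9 True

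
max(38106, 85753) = 85753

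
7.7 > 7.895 False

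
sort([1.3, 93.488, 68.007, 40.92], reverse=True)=[93.488, 68.007, 40.92, 1.3]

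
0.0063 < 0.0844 True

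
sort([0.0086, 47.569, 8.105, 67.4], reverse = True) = [67.4, 47.569, 8.105, 0.0086]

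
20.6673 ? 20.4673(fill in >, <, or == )>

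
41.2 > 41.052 True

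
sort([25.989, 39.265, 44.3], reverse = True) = [44.3, 39.265, 25.989]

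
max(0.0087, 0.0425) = 0.0425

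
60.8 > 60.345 True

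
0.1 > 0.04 True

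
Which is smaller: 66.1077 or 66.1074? 66.1074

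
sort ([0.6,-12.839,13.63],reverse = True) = [13.63,0.6,-12.839]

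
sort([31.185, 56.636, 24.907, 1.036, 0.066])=[0.066, 1.036, 24.907, 31.185, 56.636]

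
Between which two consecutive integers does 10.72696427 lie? 10 and 11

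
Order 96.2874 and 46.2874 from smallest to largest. 46.2874, 96.2874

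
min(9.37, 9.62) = 9.37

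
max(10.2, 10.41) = 10.41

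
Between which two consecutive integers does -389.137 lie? -390 and -389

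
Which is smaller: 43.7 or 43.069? 43.069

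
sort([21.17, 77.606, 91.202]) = [21.17, 77.606, 91.202]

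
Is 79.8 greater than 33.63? Yes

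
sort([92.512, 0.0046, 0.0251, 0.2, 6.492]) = [0.0046, 0.0251, 0.2, 6.492, 92.512]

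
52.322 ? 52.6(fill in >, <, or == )<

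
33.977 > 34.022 False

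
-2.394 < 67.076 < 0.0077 False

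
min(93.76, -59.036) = -59.036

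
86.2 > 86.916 False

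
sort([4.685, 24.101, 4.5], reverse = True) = [24.101, 4.685, 4.5]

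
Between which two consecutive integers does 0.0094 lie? 0 and 1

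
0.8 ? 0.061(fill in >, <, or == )>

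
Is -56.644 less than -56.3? Yes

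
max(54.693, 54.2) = 54.693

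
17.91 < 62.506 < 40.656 False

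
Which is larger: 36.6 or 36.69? 36.69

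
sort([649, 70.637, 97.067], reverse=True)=[649, 97.067, 70.637]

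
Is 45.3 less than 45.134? No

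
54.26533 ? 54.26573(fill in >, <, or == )<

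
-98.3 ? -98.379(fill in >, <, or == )>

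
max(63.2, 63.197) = 63.2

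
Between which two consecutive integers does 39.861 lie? 39 and 40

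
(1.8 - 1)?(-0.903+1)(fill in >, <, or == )>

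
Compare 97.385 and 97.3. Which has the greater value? 97.385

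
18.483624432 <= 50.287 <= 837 True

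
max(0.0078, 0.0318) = 0.0318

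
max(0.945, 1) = 1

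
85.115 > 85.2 False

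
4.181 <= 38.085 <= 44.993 True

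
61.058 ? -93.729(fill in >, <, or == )>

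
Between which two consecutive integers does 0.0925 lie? 0 and 1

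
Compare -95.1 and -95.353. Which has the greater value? -95.1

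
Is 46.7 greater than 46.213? Yes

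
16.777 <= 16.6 False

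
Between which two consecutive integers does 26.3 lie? 26 and 27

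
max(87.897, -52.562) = 87.897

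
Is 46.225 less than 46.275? Yes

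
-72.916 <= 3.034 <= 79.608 True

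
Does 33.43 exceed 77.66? No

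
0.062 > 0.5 False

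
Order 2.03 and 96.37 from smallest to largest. 2.03, 96.37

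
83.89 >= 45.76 True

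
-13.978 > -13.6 False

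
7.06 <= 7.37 True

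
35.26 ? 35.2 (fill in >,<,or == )>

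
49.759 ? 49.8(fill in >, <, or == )<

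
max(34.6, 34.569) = 34.6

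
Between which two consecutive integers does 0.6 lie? 0 and 1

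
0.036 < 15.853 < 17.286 True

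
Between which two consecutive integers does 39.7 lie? 39 and 40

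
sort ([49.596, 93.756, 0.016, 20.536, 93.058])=[0.016, 20.536, 49.596, 93.058, 93.756]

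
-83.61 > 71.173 False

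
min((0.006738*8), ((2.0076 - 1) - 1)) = 0.0076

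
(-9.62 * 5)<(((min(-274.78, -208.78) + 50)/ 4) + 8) False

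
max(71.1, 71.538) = 71.538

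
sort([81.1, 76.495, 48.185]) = [48.185, 76.495, 81.1]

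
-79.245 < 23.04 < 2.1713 False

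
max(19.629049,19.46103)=19.629049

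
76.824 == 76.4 False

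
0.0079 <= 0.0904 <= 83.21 True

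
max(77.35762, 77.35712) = 77.35762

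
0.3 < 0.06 False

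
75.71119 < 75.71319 True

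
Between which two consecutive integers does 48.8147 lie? 48 and 49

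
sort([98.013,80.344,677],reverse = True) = [677,98.013,80.344]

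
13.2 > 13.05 True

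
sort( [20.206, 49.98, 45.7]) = [20.206, 45.7, 49.98]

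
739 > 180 True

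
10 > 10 False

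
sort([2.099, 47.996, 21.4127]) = [2.099, 21.4127, 47.996]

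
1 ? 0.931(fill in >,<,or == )>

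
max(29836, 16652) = 29836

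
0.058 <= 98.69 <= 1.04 False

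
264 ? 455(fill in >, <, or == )<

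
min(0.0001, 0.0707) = 0.0001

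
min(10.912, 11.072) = 10.912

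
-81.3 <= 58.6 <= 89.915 True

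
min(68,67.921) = 67.921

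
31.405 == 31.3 False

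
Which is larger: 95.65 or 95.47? 95.65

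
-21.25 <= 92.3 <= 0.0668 False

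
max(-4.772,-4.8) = -4.772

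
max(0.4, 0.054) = 0.4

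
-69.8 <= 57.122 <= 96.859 True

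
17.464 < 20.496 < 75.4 True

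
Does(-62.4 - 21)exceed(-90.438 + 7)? Yes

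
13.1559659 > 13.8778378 False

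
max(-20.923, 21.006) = 21.006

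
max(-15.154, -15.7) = -15.154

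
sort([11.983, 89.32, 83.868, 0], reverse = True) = [89.32, 83.868, 11.983, 0]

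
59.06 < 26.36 False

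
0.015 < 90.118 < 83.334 False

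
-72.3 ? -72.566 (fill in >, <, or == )>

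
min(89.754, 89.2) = 89.2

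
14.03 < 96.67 True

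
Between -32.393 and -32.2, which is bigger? -32.2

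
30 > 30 False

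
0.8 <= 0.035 False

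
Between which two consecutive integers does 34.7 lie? 34 and 35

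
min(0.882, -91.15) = -91.15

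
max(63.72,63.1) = 63.72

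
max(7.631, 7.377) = 7.631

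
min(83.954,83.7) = 83.7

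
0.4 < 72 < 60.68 False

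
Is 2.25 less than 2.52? Yes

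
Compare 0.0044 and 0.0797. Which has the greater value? 0.0797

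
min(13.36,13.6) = 13.36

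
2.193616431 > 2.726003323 False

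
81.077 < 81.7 True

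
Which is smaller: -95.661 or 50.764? -95.661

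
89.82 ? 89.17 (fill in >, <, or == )>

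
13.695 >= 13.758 False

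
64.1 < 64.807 True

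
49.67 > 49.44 True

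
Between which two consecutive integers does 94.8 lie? 94 and 95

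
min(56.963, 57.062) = 56.963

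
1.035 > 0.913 True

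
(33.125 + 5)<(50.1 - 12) False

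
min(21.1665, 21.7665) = 21.1665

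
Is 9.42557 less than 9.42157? No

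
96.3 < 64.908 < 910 False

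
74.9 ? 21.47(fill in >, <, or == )>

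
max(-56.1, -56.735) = -56.1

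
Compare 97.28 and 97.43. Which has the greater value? 97.43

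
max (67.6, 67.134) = 67.6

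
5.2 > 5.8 False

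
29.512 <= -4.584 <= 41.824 False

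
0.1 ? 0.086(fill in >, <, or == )>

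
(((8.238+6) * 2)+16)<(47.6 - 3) True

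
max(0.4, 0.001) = 0.4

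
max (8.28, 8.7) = 8.7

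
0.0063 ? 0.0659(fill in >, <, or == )<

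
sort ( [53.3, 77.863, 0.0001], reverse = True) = [77.863, 53.3, 0.0001]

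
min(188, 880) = 188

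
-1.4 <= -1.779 False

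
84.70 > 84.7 False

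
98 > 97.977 True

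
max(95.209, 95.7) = 95.7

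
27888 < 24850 False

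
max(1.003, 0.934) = 1.003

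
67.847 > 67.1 True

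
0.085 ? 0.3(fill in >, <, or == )<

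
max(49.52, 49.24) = 49.52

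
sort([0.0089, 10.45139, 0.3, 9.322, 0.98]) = [0.0089, 0.3, 0.98, 9.322, 10.45139]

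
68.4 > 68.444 False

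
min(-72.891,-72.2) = -72.891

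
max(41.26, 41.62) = 41.62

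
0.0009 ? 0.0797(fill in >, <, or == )<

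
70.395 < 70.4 True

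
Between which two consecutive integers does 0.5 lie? 0 and 1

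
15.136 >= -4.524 True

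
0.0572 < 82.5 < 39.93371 False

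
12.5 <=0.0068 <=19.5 False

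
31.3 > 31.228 True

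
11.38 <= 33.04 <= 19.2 False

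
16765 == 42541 False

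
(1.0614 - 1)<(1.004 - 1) False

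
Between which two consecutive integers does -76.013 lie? -77 and -76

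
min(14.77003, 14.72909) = 14.72909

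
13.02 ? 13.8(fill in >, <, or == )<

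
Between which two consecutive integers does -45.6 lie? -46 and -45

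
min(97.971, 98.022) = 97.971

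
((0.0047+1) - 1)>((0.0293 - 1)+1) False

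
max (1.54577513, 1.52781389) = 1.54577513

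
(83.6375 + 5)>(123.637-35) True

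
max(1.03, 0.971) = 1.03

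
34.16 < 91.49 True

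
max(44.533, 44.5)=44.533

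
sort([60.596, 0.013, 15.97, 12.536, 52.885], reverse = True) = [60.596, 52.885, 15.97, 12.536, 0.013]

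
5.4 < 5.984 True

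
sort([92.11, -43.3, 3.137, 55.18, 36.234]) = [-43.3, 3.137, 36.234, 55.18, 92.11]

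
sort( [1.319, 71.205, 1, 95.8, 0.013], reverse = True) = [95.8, 71.205, 1.319, 1, 0.013]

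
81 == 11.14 False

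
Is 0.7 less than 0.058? No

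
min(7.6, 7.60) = 7.6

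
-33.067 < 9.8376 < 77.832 True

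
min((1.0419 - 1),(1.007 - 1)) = 0.007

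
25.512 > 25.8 False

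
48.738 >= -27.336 True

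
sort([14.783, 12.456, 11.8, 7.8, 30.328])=[7.8, 11.8, 12.456, 14.783, 30.328]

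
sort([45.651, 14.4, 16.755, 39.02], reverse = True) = [45.651, 39.02, 16.755, 14.4]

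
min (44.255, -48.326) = -48.326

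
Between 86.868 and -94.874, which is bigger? 86.868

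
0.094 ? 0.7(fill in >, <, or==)<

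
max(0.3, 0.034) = 0.3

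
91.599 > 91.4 True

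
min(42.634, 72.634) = 42.634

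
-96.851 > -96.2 False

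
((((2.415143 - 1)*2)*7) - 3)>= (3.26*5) True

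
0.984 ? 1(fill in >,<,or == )<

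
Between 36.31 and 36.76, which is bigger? 36.76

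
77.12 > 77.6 False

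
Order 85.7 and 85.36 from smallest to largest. 85.36, 85.7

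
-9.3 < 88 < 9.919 False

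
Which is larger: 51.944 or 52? 52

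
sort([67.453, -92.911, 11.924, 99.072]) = [-92.911, 11.924, 67.453, 99.072]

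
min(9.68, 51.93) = 9.68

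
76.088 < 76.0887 True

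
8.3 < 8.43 True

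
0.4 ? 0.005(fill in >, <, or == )>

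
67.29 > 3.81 True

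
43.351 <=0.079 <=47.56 False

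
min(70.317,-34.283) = -34.283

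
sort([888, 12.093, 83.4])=[12.093, 83.4, 888]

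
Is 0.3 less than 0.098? No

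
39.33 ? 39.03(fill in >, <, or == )>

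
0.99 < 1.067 True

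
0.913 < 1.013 True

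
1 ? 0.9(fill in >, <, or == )>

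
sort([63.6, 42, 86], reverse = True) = [86, 63.6, 42]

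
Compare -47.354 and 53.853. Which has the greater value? 53.853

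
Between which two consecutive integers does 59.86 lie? 59 and 60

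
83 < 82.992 False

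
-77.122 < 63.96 True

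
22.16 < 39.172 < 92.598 True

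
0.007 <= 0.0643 True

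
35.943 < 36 True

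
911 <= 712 False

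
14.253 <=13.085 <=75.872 False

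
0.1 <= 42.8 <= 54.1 True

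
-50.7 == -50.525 False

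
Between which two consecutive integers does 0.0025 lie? 0 and 1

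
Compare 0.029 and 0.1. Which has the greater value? 0.1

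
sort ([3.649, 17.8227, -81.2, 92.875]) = [-81.2, 3.649, 17.8227, 92.875]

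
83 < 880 True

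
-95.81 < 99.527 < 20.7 False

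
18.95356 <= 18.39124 False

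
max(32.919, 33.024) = 33.024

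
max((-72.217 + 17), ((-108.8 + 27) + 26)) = -55.217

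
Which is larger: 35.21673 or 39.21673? 39.21673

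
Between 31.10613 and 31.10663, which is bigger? 31.10663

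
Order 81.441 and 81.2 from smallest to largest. 81.2, 81.441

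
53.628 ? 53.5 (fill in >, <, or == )>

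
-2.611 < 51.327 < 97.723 True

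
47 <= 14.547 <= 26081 False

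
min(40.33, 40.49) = 40.33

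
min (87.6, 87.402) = 87.402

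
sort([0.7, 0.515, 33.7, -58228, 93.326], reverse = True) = [93.326, 33.7, 0.7, 0.515, -58228]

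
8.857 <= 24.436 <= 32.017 True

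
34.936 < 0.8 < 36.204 False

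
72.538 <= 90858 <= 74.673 False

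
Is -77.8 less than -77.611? Yes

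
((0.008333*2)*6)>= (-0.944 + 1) True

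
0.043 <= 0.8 True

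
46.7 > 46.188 True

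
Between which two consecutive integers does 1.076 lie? 1 and 2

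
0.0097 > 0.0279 False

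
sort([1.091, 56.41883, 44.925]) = [1.091, 44.925, 56.41883]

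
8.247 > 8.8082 False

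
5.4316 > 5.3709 True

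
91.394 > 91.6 False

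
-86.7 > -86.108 False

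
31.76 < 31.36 False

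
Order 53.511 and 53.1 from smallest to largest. 53.1, 53.511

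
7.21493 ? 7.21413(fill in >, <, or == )>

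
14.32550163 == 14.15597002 False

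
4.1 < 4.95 True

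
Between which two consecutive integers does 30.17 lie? 30 and 31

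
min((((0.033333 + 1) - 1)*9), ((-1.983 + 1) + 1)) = 0.017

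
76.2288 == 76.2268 False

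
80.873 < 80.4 False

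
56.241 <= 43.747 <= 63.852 False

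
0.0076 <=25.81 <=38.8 True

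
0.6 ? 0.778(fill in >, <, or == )<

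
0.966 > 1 False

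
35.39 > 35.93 False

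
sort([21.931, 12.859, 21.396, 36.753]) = [12.859, 21.396, 21.931, 36.753]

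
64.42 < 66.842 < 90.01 True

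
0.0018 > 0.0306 False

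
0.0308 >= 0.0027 True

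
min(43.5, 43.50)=43.5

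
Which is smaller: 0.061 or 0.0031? 0.0031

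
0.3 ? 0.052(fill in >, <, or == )>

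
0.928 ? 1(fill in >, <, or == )<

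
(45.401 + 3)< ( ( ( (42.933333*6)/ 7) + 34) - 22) True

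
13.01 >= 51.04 False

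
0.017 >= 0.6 False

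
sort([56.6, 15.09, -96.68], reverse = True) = [56.6, 15.09, -96.68]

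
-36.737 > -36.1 False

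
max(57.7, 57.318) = 57.7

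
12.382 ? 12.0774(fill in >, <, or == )>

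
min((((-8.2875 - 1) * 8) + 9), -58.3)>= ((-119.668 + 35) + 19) True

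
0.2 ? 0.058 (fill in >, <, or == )>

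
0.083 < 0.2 True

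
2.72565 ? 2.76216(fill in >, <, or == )<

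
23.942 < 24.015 True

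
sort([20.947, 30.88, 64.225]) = [20.947, 30.88, 64.225]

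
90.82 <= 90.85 True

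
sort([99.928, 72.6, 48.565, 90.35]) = [48.565, 72.6, 90.35, 99.928]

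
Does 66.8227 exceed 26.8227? Yes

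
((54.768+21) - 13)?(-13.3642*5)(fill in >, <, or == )>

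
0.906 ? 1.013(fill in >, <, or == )<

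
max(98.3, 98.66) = 98.66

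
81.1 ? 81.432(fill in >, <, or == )<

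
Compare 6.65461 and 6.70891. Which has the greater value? 6.70891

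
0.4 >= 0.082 True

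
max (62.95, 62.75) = 62.95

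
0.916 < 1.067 True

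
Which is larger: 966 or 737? 966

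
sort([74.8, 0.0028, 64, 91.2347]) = [0.0028, 64, 74.8, 91.2347]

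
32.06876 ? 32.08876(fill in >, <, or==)<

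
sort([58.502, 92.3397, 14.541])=[14.541, 58.502, 92.3397]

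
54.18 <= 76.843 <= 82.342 True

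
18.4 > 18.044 True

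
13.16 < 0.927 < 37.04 False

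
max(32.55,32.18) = 32.55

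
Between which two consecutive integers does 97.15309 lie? 97 and 98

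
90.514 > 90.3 True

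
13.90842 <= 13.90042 False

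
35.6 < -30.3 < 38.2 False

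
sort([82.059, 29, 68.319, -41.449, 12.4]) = [-41.449, 12.4, 29, 68.319, 82.059]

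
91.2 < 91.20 False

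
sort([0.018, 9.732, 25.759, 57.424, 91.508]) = [0.018, 9.732, 25.759, 57.424, 91.508]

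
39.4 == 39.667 False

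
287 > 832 False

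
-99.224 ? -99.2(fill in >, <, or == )<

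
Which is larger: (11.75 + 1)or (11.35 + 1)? (11.75 + 1)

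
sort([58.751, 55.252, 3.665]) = [3.665, 55.252, 58.751]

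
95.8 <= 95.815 True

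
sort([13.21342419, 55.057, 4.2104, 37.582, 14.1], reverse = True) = [55.057, 37.582, 14.1, 13.21342419, 4.2104]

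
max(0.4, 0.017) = 0.4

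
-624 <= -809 False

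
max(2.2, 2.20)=2.20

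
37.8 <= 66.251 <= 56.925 False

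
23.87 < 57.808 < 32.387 False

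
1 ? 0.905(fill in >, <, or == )>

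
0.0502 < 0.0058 False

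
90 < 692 True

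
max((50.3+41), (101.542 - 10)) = 91.542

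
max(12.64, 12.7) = 12.7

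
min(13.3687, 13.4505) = 13.3687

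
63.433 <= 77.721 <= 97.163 True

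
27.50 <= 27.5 True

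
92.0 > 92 False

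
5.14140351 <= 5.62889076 True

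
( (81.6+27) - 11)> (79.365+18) True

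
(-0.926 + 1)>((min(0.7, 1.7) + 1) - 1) False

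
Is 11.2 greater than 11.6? No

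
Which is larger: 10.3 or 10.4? 10.4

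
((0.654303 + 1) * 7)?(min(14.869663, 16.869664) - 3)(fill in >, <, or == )<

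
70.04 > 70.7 False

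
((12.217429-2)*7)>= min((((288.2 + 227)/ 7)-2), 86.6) False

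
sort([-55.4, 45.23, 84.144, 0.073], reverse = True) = [84.144, 45.23, 0.073, -55.4]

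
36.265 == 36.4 False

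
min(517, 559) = 517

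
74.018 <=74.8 True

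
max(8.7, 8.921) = 8.921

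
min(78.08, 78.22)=78.08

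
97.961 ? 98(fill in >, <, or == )<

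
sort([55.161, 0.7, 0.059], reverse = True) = [55.161, 0.7, 0.059]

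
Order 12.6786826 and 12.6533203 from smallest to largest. 12.6533203, 12.6786826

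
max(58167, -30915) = 58167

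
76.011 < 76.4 True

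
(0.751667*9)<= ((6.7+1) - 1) False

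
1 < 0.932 False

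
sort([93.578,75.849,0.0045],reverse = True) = [93.578,75.849,0.0045]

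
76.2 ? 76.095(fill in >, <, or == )>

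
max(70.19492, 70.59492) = 70.59492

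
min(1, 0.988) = 0.988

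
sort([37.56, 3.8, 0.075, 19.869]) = [0.075, 3.8, 19.869, 37.56]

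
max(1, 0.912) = 1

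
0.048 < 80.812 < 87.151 True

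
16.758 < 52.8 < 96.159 True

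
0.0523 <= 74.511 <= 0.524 False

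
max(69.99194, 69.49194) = 69.99194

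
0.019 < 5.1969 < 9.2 True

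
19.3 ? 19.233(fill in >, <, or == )>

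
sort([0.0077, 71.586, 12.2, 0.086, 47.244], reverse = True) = [71.586, 47.244, 12.2, 0.086, 0.0077]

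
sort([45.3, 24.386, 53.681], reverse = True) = [53.681, 45.3, 24.386]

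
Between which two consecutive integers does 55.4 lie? 55 and 56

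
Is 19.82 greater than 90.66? No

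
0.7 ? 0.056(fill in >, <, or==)>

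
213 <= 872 True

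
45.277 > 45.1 True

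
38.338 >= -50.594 True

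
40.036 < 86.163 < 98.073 True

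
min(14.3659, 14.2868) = 14.2868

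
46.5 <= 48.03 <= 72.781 True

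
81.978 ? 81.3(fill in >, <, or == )>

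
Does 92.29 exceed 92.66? No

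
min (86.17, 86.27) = 86.17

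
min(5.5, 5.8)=5.5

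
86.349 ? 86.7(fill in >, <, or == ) <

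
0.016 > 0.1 False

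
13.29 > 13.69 False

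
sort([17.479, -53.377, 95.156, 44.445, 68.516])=[-53.377, 17.479, 44.445, 68.516, 95.156]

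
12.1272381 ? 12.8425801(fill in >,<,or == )<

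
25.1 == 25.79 False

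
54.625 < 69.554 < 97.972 True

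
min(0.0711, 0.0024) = 0.0024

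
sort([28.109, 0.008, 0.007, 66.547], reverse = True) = [66.547, 28.109, 0.008, 0.007]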